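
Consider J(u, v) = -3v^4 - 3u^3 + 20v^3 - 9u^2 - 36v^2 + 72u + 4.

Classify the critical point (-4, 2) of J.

local minimum

The mixed partial ∂²J/∂u∂v is 0, so the Hessian at any point is diag(J_uu, J_vv) = diag(-18(u + 1), 12(-3v^2 + 10v - 6)).
At (-4, 2): H = diag(54, 24).
Both eigenvalues are positive, so H is positive definite: a local minimum.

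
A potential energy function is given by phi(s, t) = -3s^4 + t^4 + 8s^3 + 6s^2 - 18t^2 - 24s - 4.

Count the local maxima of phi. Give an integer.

2

phi separates as a function of s plus a function of t, so ∇phi=0 decouples.
∂phi/∂s = -12(s - 2)(s - 1)(s + 1) = 0 at s ∈ {-1, 1, 2}; ∂phi/∂t = 4t(t - 3)(t + 3) = 0 at t ∈ {-3, 0, 3}.
The Hessian is diagonal: diag(phi_ss, phi_tt). Second derivatives: phi_ss(-1)=-72, phi_ss(1)=24, phi_ss(2)=-36; phi_tt(-3)=72, phi_tt(0)=-36, phi_tt(3)=72.
Local maxima occur where both diagonal entries negative: (-1, 0), (2, 0). Count: 2.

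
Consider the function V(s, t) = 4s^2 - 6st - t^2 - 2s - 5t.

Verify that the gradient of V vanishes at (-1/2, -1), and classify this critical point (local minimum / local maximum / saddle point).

∇V = (8s - 6t - 2, -6s - 2t - 5); substituting (-1/2, -1) gives ∇V = (0, 0), so (-1/2, -1) is indeed a critical point.
The Hessian of V is constant: H = [[8, -6], [-6, -2]].
det(H) = 8·(-2) − (-6)² = -52.
Since det(H) < 0, H is indefinite and the critical point is a saddle point.

saddle point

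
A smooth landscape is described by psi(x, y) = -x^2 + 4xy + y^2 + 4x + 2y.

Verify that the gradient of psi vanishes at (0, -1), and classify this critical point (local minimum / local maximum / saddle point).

saddle point

∇psi = (-2x + 4y + 4, 4x + 2y + 2); substituting (0, -1) gives ∇psi = (0, 0), so (0, -1) is indeed a critical point.
The Hessian of psi is constant: H = [[-2, 4], [4, 2]].
det(H) = (-2)·2 − 4² = -20.
Since det(H) < 0, H is indefinite and the critical point is a saddle point.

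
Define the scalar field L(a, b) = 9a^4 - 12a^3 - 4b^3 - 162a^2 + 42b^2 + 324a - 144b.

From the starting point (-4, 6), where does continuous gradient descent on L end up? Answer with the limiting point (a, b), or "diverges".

diverges

L is separable, so gradient descent decouples: a follows -∂L/∂a, b follows -∂L/∂b.
∂L/∂a = 36(a - 3)(a - 1)(a + 3); at a=-4 this is -1260, so a increases.
∂L/∂b = -12(b - 4)(b - 3); at b=6 this is -72, so b increases.
The b-coordinate has no critical point in that direction and runs off to infinity.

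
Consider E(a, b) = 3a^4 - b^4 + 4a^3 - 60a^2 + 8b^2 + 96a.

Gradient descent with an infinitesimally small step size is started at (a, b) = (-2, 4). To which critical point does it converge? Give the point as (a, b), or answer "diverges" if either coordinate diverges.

E is separable, so gradient descent decouples: a follows -∂E/∂a, b follows -∂E/∂b.
∂E/∂a = 12(a - 2)(a - 1)(a + 4); at a=-2 this is 288, so a decreases.
∂E/∂b = -4b(b - 2)(b + 2); at b=4 this is -192, so b increases.
The b-coordinate has no critical point in that direction and runs off to infinity.

diverges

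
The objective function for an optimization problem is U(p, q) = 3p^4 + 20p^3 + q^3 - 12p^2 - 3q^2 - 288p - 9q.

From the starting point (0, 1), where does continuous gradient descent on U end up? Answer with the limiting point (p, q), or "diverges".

U is separable, so gradient descent decouples: p follows -∂U/∂p, q follows -∂U/∂q.
∂U/∂p = 12(p - 2)(p + 3)(p + 4); at p=0 this is -288, so p increases.
∂U/∂q = 3(q - 3)(q + 1); at q=1 this is -12, so q increases.
p converges to its nearest critical value 2 (a local min of the p-part); q converges to 3. The iterate converges to (2, 3).

(2, 3)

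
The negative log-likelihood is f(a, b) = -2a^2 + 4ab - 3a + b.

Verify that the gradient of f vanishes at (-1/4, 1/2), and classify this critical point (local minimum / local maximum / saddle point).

∇f = (-4a + 4b - 3, 4a + 1); substituting (-1/4, 1/2) gives ∇f = (0, 0), so (-1/4, 1/2) is indeed a critical point.
The Hessian of f is constant: H = [[-4, 4], [4, 0]].
det(H) = (-4)·0 − 4² = -16.
Since det(H) < 0, H is indefinite and the critical point is a saddle point.

saddle point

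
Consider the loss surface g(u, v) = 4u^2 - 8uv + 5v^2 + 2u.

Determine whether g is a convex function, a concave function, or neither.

convex

g is quadratic, so its Hessian is the constant matrix H = [[8, -8], [-8, 10]].
det(H) = 16, tr(H) = 18.
det(H) > 0 and tr(H) > 0, so H is positive definite everywhere: convex.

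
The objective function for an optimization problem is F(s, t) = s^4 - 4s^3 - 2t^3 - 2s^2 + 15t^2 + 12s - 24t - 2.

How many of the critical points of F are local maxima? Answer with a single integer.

F separates as a function of s plus a function of t, so ∇F=0 decouples.
∂F/∂s = 4(s - 3)(s - 1)(s + 1) = 0 at s ∈ {-1, 1, 3}; ∂F/∂t = -6(t - 4)(t - 1) = 0 at t ∈ {1, 4}.
The Hessian is diagonal: diag(F_ss, F_tt). Second derivatives: F_ss(-1)=32, F_ss(1)=-16, F_ss(3)=32; F_tt(1)=18, F_tt(4)=-18.
Local maxima occur where both diagonal entries negative: (1, 4). Count: 1.

1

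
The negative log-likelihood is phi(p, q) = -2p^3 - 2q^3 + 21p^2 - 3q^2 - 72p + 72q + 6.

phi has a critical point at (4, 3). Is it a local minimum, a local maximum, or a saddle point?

The mixed partial ∂²phi/∂p∂q is 0, so the Hessian at any point is diag(phi_pp, phi_qq) = diag(6(-2p + 7), -6(2q + 1)).
At (4, 3): H = diag(-6, -42).
Both eigenvalues are negative, so H is negative definite: a local maximum.

local maximum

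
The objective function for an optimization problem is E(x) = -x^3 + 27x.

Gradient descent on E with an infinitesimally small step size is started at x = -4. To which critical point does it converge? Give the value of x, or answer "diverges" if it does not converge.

E'(x) = -3(x - 3)(x + 3), so E'(-4) = -21.
Gradient descent moves in the -E' direction, i.e. x is increasing.
The nearest critical point in that direction is x = -3, where E'' = 18 > 0 (a local minimum). The iterate converges there.

-3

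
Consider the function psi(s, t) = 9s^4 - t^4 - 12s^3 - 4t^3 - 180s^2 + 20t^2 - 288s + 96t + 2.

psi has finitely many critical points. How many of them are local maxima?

2

psi separates as a function of s plus a function of t, so ∇psi=0 decouples.
∂psi/∂s = 36(s - 4)(s + 1)(s + 2) = 0 at s ∈ {-2, -1, 4}; ∂psi/∂t = -4(t - 3)(t + 2)(t + 4) = 0 at t ∈ {-4, -2, 3}.
The Hessian is diagonal: diag(psi_ss, psi_tt). Second derivatives: psi_ss(-2)=216, psi_ss(-1)=-180, psi_ss(4)=1080; psi_tt(-4)=-56, psi_tt(-2)=40, psi_tt(3)=-140.
Local maxima occur where both diagonal entries negative: (-1, -4), (-1, 3). Count: 2.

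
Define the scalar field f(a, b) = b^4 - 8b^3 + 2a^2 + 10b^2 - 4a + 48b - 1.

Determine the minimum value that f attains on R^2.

-32

f(a,b) separates as P(a) + Q(b) − 1, so its minimum is min P + min Q − 1.
P'(a) = 4a - 4 vanishes at a ∈ {1}; Q'(b) = 4(b - 4)(b - 3)(b + 1) vanishes at b ∈ {-1, 3, 4}.
Local minima of P (where P''>0): P(1)=-2. Local minima of Q: Q(-1)=-29, Q(4)=96.
So the global minimum of f is P(1) + Q(-1) − 1 = -2 − 29 − 1 = -32, attained at (1, -1).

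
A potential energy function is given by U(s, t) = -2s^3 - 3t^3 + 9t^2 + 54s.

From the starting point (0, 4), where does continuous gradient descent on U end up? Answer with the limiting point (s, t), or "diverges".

diverges

U is separable, so gradient descent decouples: s follows -∂U/∂s, t follows -∂U/∂t.
∂U/∂s = -6(s - 3)(s + 3); at s=0 this is 54, so s decreases.
∂U/∂t = -9t(t - 2); at t=4 this is -72, so t increases.
The t-coordinate has no critical point in that direction and runs off to infinity.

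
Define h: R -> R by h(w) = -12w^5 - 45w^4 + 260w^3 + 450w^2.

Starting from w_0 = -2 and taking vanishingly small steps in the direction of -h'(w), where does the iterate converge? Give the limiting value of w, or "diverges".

-5

h'(w) = -60w(w - 3)(w + 1)(w + 5), so h'(-2) = 1800.
Gradient descent moves in the -h' direction, i.e. w is decreasing.
The nearest critical point in that direction is w = -5, where h'' = 9600 > 0 (a local minimum). The iterate converges there.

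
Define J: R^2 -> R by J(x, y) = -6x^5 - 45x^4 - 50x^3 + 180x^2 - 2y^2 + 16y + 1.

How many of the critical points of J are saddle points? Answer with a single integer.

2

J separates as a function of x plus a function of y, so ∇J=0 decouples.
∂J/∂x = -30x(x - 1)(x + 3)(x + 4) = 0 at x ∈ {-4, -3, 0, 1}; ∂J/∂y = -4(y - 4) = 0 at y ∈ {4}.
The Hessian is diagonal: diag(J_xx, J_yy). Second derivatives: J_xx(-4)=600, J_xx(-3)=-360, J_xx(0)=360, J_xx(1)=-600; J_yy(4)=-4.
Saddle points occur where the two diagonal entries have opposite signs: (-4, 4), (0, 4). Count: 2.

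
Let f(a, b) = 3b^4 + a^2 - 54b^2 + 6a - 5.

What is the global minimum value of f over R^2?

-257

f(a,b) separates as P(a) + Q(b) − 5, so its minimum is min P + min Q − 5.
P'(a) = 2a + 6 vanishes at a ∈ {-3}; Q'(b) = 12b(b - 3)(b + 3) vanishes at b ∈ {-3, 0, 3}.
Local minima of P (where P''>0): P(-3)=-9. Local minima of Q: Q(-3)=-243, Q(3)=-243.
So the global minimum of f is P(-3) + Q(-3) − 5 = -9 − 243 − 5 = -257, attained at (-3, -3).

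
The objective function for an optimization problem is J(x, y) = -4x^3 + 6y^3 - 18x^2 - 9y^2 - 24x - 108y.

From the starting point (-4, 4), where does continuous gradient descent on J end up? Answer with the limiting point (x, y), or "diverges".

J is separable, so gradient descent decouples: x follows -∂J/∂x, y follows -∂J/∂y.
∂J/∂x = -12(x + 1)(x + 2); at x=-4 this is -72, so x increases.
∂J/∂y = 18(y - 3)(y + 2); at y=4 this is 108, so y decreases.
x converges to its nearest critical value -2 (a local min of the x-part); y converges to 3. The iterate converges to (-2, 3).

(-2, 3)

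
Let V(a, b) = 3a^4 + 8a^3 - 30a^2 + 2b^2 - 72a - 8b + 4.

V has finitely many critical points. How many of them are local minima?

V separates as a function of a plus a function of b, so ∇V=0 decouples.
∂V/∂a = 12(a - 2)(a + 1)(a + 3) = 0 at a ∈ {-3, -1, 2}; ∂V/∂b = 4(b - 2) = 0 at b ∈ {2}.
The Hessian is diagonal: diag(V_aa, V_bb). Second derivatives: V_aa(-3)=120, V_aa(-1)=-72, V_aa(2)=180; V_bb(2)=4.
Local minima occur where both diagonal entries positive: (-3, 2), (2, 2). Count: 2.

2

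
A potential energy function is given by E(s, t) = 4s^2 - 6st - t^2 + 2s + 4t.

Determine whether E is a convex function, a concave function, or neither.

E is quadratic, so its Hessian is the constant matrix H = [[8, -6], [-6, -2]].
det(H) = -52, tr(H) = 6.
det(H) < 0, so H is indefinite: neither convex nor concave.

neither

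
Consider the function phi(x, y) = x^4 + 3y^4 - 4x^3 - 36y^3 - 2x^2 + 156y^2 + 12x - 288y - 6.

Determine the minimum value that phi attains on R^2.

phi(x,y) separates as P(x) + Q(y) − 6, so its minimum is min P + min Q − 6.
P'(x) = 4(x - 3)(x - 1)(x + 1) vanishes at x ∈ {-1, 1, 3}; Q'(y) = 12(y - 4)(y - 3)(y - 2) vanishes at y ∈ {2, 3, 4}.
Local minima of P (where P''>0): P(-1)=-9, P(3)=-9. Local minima of Q: Q(2)=-192, Q(4)=-192.
So the global minimum of phi is P(-1) + Q(2) − 6 = -9 − 192 − 6 = -207, attained at (-1, 2).

-207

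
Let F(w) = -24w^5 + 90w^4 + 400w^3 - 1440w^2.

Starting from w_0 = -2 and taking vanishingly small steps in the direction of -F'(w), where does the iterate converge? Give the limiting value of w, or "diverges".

-3

F'(w) = -120w(w - 4)(w - 2)(w + 3), so F'(-2) = 5760.
Gradient descent moves in the -F' direction, i.e. w is decreasing.
The nearest critical point in that direction is w = -3, where F'' = 12600 > 0 (a local minimum). The iterate converges there.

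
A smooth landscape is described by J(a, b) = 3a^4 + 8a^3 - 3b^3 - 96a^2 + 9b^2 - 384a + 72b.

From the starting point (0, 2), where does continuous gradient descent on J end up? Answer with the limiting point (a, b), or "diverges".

J is separable, so gradient descent decouples: a follows -∂J/∂a, b follows -∂J/∂b.
∂J/∂a = 12(a - 4)(a + 2)(a + 4); at a=0 this is -384, so a increases.
∂J/∂b = -9(b - 4)(b + 2); at b=2 this is 72, so b decreases.
a converges to its nearest critical value 4 (a local min of the a-part); b converges to -2. The iterate converges to (4, -2).

(4, -2)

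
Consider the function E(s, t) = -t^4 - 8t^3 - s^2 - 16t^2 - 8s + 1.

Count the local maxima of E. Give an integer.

E separates as a function of s plus a function of t, so ∇E=0 decouples.
∂E/∂s = -2(s + 4) = 0 at s ∈ {-4}; ∂E/∂t = -4t(t + 2)(t + 4) = 0 at t ∈ {-4, -2, 0}.
The Hessian is diagonal: diag(E_ss, E_tt). Second derivatives: E_ss(-4)=-2; E_tt(-4)=-32, E_tt(-2)=16, E_tt(0)=-32.
Local maxima occur where both diagonal entries negative: (-4, -4), (-4, 0). Count: 2.

2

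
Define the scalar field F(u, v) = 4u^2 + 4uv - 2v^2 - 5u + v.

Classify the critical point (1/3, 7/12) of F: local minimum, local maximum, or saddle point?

saddle point

The Hessian of F is constant: H = [[8, 4], [4, -4]].
det(H) = 8·(-4) − 4² = -48.
Since det(H) < 0, H is indefinite and the critical point is a saddle point.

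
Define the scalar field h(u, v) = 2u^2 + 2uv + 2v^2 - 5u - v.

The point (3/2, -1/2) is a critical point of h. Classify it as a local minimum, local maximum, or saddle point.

local minimum

The Hessian of h is constant: H = [[4, 2], [2, 4]].
det(H) = 4·4 − 2² = 12.
det(H) > 0 and tr(H) = 8 > 0, so H is positive definite and the point is a local minimum.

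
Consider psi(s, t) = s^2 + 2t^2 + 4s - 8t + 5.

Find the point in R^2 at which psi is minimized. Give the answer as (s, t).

(-2, 2)

psi(s,t) separates as P(s) + Q(t) + 5, so its minimum is min P + min Q + 5.
P'(s) = 2s + 4 vanishes at s ∈ {-2}; Q'(t) = 4(t - 2) vanishes at t ∈ {2}.
Local minima of P (where P''>0): P(-2)=-4. Local minima of Q: Q(2)=-8.
So the global minimum of psi is P(-2) + Q(2) + 5 = -4 − 8 + 5 = -7, attained at (-2, 2).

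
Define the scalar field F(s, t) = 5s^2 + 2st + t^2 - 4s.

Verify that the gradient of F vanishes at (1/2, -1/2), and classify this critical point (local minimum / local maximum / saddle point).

local minimum

∇F = (10s + 2t - 4, 2s + 2t); substituting (1/2, -1/2) gives ∇F = (0, 0), so (1/2, -1/2) is indeed a critical point.
The Hessian of F is constant: H = [[10, 2], [2, 2]].
det(H) = 10·2 − 2² = 16.
det(H) > 0 and tr(H) = 12 > 0, so H is positive definite and the point is a local minimum.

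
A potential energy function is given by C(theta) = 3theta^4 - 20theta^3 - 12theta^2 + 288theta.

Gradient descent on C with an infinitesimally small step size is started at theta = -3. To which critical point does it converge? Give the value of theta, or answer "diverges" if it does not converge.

-2

C'(theta) = 12(theta - 4)(theta - 3)(theta + 2), so C'(-3) = -504.
Gradient descent moves in the -C' direction, i.e. theta is increasing.
The nearest critical point in that direction is theta = -2, where C'' = 360 > 0 (a local minimum). The iterate converges there.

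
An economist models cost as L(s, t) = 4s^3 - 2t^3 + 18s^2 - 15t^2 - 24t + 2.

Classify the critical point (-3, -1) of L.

The mixed partial ∂²L/∂s∂t is 0, so the Hessian at any point is diag(L_ss, L_tt) = diag(12(2s + 3), -6(2t + 5)).
At (-3, -1): H = diag(-36, -18).
Both eigenvalues are negative, so H is negative definite: a local maximum.

local maximum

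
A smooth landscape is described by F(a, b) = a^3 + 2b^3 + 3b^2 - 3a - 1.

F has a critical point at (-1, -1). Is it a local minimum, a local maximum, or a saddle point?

The mixed partial ∂²F/∂a∂b is 0, so the Hessian at any point is diag(F_aa, F_bb) = diag(6a, 6(2b + 1)).
At (-1, -1): H = diag(-6, -6).
Both eigenvalues are negative, so H is negative definite: a local maximum.

local maximum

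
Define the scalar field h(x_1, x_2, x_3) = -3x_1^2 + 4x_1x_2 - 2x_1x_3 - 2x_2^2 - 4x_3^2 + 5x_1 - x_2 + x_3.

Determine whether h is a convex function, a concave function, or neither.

h is quadratic, so its Hessian is the constant matrix H = [[-6, 4, -2], [4, -4, 0], [-2, 0, -8]].
Leading principal minors: -6, 8, -48.
Signs alternate −, +, − ⇒ H ≺ 0 ⇒ concave.

concave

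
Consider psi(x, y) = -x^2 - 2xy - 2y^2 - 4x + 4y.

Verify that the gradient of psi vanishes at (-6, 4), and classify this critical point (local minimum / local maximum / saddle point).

local maximum

∇psi = (-2x - 2y - 4, -2x - 4y + 4); substituting (-6, 4) gives ∇psi = (0, 0), so (-6, 4) is indeed a critical point.
The Hessian of psi is constant: H = [[-2, -2], [-2, -4]].
det(H) = (-2)·(-4) − (-2)² = 4.
det(H) > 0 and tr(H) = -6 < 0, so H is negative definite and the point is a local maximum.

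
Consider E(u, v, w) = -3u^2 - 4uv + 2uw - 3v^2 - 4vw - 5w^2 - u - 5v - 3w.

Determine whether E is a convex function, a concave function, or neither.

concave

E is quadratic, so its Hessian is the constant matrix H = [[-6, -4, 2], [-4, -6, -4], [2, -4, -10]].
Leading principal minors: -6, 20, -16.
Signs alternate −, +, − ⇒ H ≺ 0 ⇒ concave.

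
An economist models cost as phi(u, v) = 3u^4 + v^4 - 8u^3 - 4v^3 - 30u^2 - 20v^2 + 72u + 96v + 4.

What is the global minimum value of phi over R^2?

phi(u,v) separates as P(u) + Q(v) + 4, so its minimum is min P + min Q + 4.
P'(u) = 12(u - 3)(u - 1)(u + 2) vanishes at u ∈ {-2, 1, 3}; Q'(v) = 4(v - 4)(v - 2)(v + 3) vanishes at v ∈ {-3, 2, 4}.
Local minima of P (where P''>0): P(-2)=-152, P(3)=-27. Local minima of Q: Q(-3)=-279, Q(4)=64.
So the global minimum of phi is P(-2) + Q(-3) + 4 = -152 − 279 + 4 = -427, attained at (-2, -3).

-427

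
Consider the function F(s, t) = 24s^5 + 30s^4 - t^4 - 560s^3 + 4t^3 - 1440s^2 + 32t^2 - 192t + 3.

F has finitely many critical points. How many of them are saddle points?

6

F separates as a function of s plus a function of t, so ∇F=0 decouples.
∂F/∂s = 120s(s - 4)(s + 2)(s + 3) = 0 at s ∈ {-3, -2, 0, 4}; ∂F/∂t = -4(t - 4)(t - 3)(t + 4) = 0 at t ∈ {-4, 3, 4}.
The Hessian is diagonal: diag(F_ss, F_tt). Second derivatives: F_ss(-3)=-2520, F_ss(-2)=1440, F_ss(0)=-2880, F_ss(4)=20160; F_tt(-4)=-224, F_tt(3)=28, F_tt(4)=-32.
Saddle points occur where the two diagonal entries have opposite signs: (-3, 3), (-2, -4), (-2, 4), (0, 3), (4, -4), (4, 4). Count: 6.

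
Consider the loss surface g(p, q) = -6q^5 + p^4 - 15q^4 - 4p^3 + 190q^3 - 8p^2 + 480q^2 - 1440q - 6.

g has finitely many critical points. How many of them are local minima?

g separates as a function of p plus a function of q, so ∇g=0 decouples.
∂g/∂p = 4p(p - 4)(p + 1) = 0 at p ∈ {-1, 0, 4}; ∂g/∂q = -30(q - 4)(q - 1)(q + 3)(q + 4) = 0 at q ∈ {-4, -3, 1, 4}.
The Hessian is diagonal: diag(g_pp, g_qq). Second derivatives: g_pp(-1)=20, g_pp(0)=-16, g_pp(4)=80; g_qq(-4)=1200, g_qq(-3)=-840, g_qq(1)=1800, g_qq(4)=-5040.
Local minima occur where both diagonal entries positive: (-1, -4), (-1, 1), (4, -4), (4, 1). Count: 4.

4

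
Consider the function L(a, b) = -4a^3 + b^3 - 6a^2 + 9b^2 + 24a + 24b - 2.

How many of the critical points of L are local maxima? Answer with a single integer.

L separates as a function of a plus a function of b, so ∇L=0 decouples.
∂L/∂a = -12(a - 1)(a + 2) = 0 at a ∈ {-2, 1}; ∂L/∂b = 3(b + 2)(b + 4) = 0 at b ∈ {-4, -2}.
The Hessian is diagonal: diag(L_aa, L_bb). Second derivatives: L_aa(-2)=36, L_aa(1)=-36; L_bb(-4)=-6, L_bb(-2)=6.
Local maxima occur where both diagonal entries negative: (1, -4). Count: 1.

1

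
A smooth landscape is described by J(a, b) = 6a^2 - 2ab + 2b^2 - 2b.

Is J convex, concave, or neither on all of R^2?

convex

J is quadratic, so its Hessian is the constant matrix H = [[12, -2], [-2, 4]].
det(H) = 44, tr(H) = 16.
det(H) > 0 and tr(H) > 0, so H is positive definite everywhere: convex.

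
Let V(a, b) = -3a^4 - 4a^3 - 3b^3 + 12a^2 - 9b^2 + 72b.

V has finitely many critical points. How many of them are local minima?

1

V separates as a function of a plus a function of b, so ∇V=0 decouples.
∂V/∂a = -12a(a - 1)(a + 2) = 0 at a ∈ {-2, 0, 1}; ∂V/∂b = -9(b - 2)(b + 4) = 0 at b ∈ {-4, 2}.
The Hessian is diagonal: diag(V_aa, V_bb). Second derivatives: V_aa(-2)=-72, V_aa(0)=24, V_aa(1)=-36; V_bb(-4)=54, V_bb(2)=-54.
Local minima occur where both diagonal entries positive: (0, -4). Count: 1.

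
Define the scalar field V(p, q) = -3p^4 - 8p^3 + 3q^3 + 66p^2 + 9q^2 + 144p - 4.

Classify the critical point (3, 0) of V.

The mixed partial ∂²V/∂p∂q is 0, so the Hessian at any point is diag(V_pp, V_qq) = diag(12(-3p^2 - 4p + 11), 18(q + 1)).
At (3, 0): H = diag(-336, 18).
The eigenvalues have opposite signs, so H is indefinite: a saddle point.

saddle point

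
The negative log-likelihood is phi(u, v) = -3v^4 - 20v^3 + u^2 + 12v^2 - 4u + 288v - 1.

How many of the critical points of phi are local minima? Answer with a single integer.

1

phi separates as a function of u plus a function of v, so ∇phi=0 decouples.
∂phi/∂u = 2(u - 2) = 0 at u ∈ {2}; ∂phi/∂v = -12(v - 2)(v + 3)(v + 4) = 0 at v ∈ {-4, -3, 2}.
The Hessian is diagonal: diag(phi_uu, phi_vv). Second derivatives: phi_uu(2)=2; phi_vv(-4)=-72, phi_vv(-3)=60, phi_vv(2)=-360.
Local minima occur where both diagonal entries positive: (2, -3). Count: 1.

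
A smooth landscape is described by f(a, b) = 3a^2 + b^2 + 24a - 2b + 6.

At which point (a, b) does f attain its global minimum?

f(a,b) separates as P(a) + Q(b) + 6, so its minimum is min P + min Q + 6.
P'(a) = 6a + 24 vanishes at a ∈ {-4}; Q'(b) = 2b - 2 vanishes at b ∈ {1}.
Local minima of P (where P''>0): P(-4)=-48. Local minima of Q: Q(1)=-1.
So the global minimum of f is P(-4) + Q(1) + 6 = -48 − 1 + 6 = -43, attained at (-4, 1).

(-4, 1)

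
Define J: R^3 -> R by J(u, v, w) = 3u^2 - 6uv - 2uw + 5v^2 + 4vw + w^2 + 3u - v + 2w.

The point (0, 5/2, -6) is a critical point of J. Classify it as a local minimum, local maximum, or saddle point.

local minimum

The Hessian is constant: H = [[6, -6, -2], [-6, 10, 4], [-2, 4, 2]].
Leading principal minors: Δ₁ = 6, Δ₂ = 24, Δ₃ = 8.
All leading minors are positive, so H is positive definite: a local minimum.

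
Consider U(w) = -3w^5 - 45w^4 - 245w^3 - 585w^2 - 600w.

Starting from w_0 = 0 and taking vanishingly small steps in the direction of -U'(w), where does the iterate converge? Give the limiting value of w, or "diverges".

U'(w) = -15(w + 1)(w + 2)(w + 4)(w + 5), so U'(0) = -600.
Gradient descent moves in the -U' direction, i.e. w is increasing.
There is no critical point above w=0, and U' keeps the same sign, so the iterate runs off to +∞.

diverges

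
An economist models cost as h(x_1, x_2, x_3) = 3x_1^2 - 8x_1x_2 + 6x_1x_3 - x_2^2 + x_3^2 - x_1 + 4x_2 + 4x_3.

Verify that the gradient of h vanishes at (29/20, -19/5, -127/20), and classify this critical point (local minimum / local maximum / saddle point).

∇h = (6x_1 - 8x_2 + 6x_3 - 1, -8x_1 - 2x_2 + 4, 6x_1 + 2x_3 + 4); substituting (29/20, -19/5, -127/20) gives ∇h = (0, 0, 0), so (29/20, -19/5, -127/20) is indeed a critical point.
The Hessian is constant: H = [[6, -8, 6], [-8, -2, 0], [6, 0, 2]].
Leading principal minors: Δ₁ = 6, Δ₂ = -76, Δ₃ = -80.
The minors fit neither the all-positive nor the alternating-sign pattern, so H is indefinite: a saddle point.

saddle point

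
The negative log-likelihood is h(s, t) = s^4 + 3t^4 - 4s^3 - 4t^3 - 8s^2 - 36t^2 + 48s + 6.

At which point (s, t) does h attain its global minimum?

(-2, 3)

h(s,t) separates as P(s) + Q(t) + 6, so its minimum is min P + min Q + 6.
P'(s) = 4(s - 3)(s - 2)(s + 2) vanishes at s ∈ {-2, 2, 3}; Q'(t) = 12t(t - 3)(t + 2) vanishes at t ∈ {-2, 0, 3}.
Local minima of P (where P''>0): P(-2)=-80, P(3)=45. Local minima of Q: Q(-2)=-64, Q(3)=-189.
So the global minimum of h is P(-2) + Q(3) + 6 = -80 − 189 + 6 = -263, attained at (-2, 3).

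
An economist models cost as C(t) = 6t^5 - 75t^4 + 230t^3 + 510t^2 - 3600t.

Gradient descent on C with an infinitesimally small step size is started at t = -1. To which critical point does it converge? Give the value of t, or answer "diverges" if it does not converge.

C'(t) = 30(t - 5)(t - 4)(t - 3)(t + 2), so C'(-1) = -3600.
Gradient descent moves in the -C' direction, i.e. t is increasing.
The nearest critical point in that direction is t = 3, where C'' = 300 > 0 (a local minimum). The iterate converges there.

3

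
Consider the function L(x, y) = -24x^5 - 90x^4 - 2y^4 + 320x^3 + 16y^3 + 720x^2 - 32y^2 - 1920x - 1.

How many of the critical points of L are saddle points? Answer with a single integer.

6

L separates as a function of x plus a function of y, so ∇L=0 decouples.
∂L/∂x = -120(x - 2)(x - 1)(x + 2)(x + 4) = 0 at x ∈ {-4, -2, 1, 2}; ∂L/∂y = -8y(y - 4)(y - 2) = 0 at y ∈ {0, 2, 4}.
The Hessian is diagonal: diag(L_xx, L_yy). Second derivatives: L_xx(-4)=7200, L_xx(-2)=-2880, L_xx(1)=1800, L_xx(2)=-2880; L_yy(0)=-64, L_yy(2)=32, L_yy(4)=-64.
Saddle points occur where the two diagonal entries have opposite signs: (-4, 0), (-4, 4), (-2, 2), (1, 0), (1, 4), (2, 2). Count: 6.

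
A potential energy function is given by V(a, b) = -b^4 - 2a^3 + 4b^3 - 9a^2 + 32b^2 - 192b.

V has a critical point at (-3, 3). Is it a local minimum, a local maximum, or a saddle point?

local minimum

The mixed partial ∂²V/∂a∂b is 0, so the Hessian at any point is diag(V_aa, V_bb) = diag(-6(2a + 3), 4(-3b^2 + 6b + 16)).
At (-3, 3): H = diag(18, 28).
Both eigenvalues are positive, so H is positive definite: a local minimum.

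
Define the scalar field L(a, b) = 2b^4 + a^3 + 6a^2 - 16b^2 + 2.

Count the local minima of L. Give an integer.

L separates as a function of a plus a function of b, so ∇L=0 decouples.
∂L/∂a = 3a(a + 4) = 0 at a ∈ {-4, 0}; ∂L/∂b = 8b(b - 2)(b + 2) = 0 at b ∈ {-2, 0, 2}.
The Hessian is diagonal: diag(L_aa, L_bb). Second derivatives: L_aa(-4)=-12, L_aa(0)=12; L_bb(-2)=64, L_bb(0)=-32, L_bb(2)=64.
Local minima occur where both diagonal entries positive: (0, -2), (0, 2). Count: 2.

2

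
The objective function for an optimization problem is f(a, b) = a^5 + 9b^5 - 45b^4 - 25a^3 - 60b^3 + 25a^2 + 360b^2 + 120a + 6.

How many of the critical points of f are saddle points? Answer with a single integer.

f separates as a function of a plus a function of b, so ∇f=0 decouples.
∂f/∂a = 5(a - 3)(a - 2)(a + 1)(a + 4) = 0 at a ∈ {-4, -1, 2, 3}; ∂f/∂b = 45b(b - 4)(b - 2)(b + 2) = 0 at b ∈ {-2, 0, 2, 4}.
The Hessian is diagonal: diag(f_aa, f_bb). Second derivatives: f_aa(-4)=-630, f_aa(-1)=180, f_aa(2)=-90, f_aa(3)=140; f_bb(-2)=-2160, f_bb(0)=720, f_bb(2)=-720, f_bb(4)=2160.
Saddle points occur where the two diagonal entries have opposite signs: (-4, 0), (-4, 4), (-1, -2), (-1, 2), (2, 0), (2, 4), (3, -2), (3, 2). Count: 8.

8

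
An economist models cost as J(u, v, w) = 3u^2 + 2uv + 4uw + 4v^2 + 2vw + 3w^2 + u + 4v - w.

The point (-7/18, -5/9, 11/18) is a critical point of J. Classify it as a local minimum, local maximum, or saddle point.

local minimum

The Hessian is constant: H = [[6, 2, 4], [2, 8, 2], [4, 2, 6]].
Leading principal minors: Δ₁ = 6, Δ₂ = 44, Δ₃ = 144.
All leading minors are positive, so H is positive definite: a local minimum.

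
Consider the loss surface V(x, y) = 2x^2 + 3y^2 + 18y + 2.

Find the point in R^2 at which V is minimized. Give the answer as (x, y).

(0, -3)

V(x,y) separates as P(x) + Q(y) + 2, so its minimum is min P + min Q + 2.
P'(x) = 4x vanishes at x ∈ {0}; Q'(y) = 6y + 18 vanishes at y ∈ {-3}.
Local minima of P (where P''>0): P(0)=0. Local minima of Q: Q(-3)=-27.
So the global minimum of V is P(0) + Q(-3) + 2 = 0 − 27 + 2 = -25, attained at (0, -3).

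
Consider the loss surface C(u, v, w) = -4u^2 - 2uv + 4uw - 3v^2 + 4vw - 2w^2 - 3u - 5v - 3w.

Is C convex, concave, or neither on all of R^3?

C is quadratic, so its Hessian is the constant matrix H = [[-8, -2, 4], [-2, -6, 4], [4, 4, -4]].
Leading principal minors: -8, 44, -16.
Signs alternate −, +, − ⇒ H ≺ 0 ⇒ concave.

concave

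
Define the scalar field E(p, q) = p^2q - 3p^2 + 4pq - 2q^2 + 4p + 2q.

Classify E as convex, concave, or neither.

neither

The term p^2q is cubic, so the Hessian is not constant.
∂²E/∂p² = 2q - 6, which takes both signs as q varies (negative for sufficiently negative q). A diagonal entry of the Hessian changing sign means the Hessian is neither positive- nor negative-semidefinite on all of R^2.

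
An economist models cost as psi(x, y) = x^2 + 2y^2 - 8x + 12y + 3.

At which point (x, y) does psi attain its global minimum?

psi(x,y) separates as P(x) + Q(y) + 3, so its minimum is min P + min Q + 3.
P'(x) = 2x - 8 vanishes at x ∈ {4}; Q'(y) = 4y + 12 vanishes at y ∈ {-3}.
Local minima of P (where P''>0): P(4)=-16. Local minima of Q: Q(-3)=-18.
So the global minimum of psi is P(4) + Q(-3) + 3 = -16 − 18 + 3 = -31, attained at (4, -3).

(4, -3)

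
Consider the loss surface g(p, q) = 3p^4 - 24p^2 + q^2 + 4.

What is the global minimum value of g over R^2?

g(p,q) separates as A(p) + B(q) + 4, so its minimum is min A + min B + 4.
A'(p) = 12p(p - 2)(p + 2) vanishes at p ∈ {-2, 0, 2}; B'(q) = 2q vanishes at q ∈ {0}.
Local minima of A (where A''>0): A(-2)=-48, A(2)=-48. Local minima of B: B(0)=0.
So the global minimum of g is A(-2) + B(0) + 4 = -48 + 0 + 4 = -44, attained at (-2, 0).

-44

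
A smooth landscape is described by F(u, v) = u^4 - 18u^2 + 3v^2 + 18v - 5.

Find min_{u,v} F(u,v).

F(u,v) separates as P(u) + Q(v) − 5, so its minimum is min P + min Q − 5.
P'(u) = 4u(u - 3)(u + 3) vanishes at u ∈ {-3, 0, 3}; Q'(v) = 6v + 18 vanishes at v ∈ {-3}.
Local minima of P (where P''>0): P(-3)=-81, P(3)=-81. Local minima of Q: Q(-3)=-27.
So the global minimum of F is P(-3) + Q(-3) − 5 = -81 − 27 − 5 = -113, attained at (-3, -3).

-113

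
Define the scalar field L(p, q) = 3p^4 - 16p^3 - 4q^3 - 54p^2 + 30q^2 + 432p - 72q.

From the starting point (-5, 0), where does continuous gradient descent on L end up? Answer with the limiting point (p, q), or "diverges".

(-3, 2)

L is separable, so gradient descent decouples: p follows -∂L/∂p, q follows -∂L/∂q.
∂L/∂p = 12(p - 4)(p - 3)(p + 3); at p=-5 this is -1728, so p increases.
∂L/∂q = -12(q - 3)(q - 2); at q=0 this is -72, so q increases.
p converges to its nearest critical value -3 (a local min of the p-part); q converges to 2. The iterate converges to (-3, 2).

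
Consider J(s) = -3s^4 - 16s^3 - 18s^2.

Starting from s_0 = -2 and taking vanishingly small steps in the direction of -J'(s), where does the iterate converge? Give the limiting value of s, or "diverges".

J'(s) = -12s(s + 1)(s + 3), so J'(-2) = -24.
Gradient descent moves in the -J' direction, i.e. s is increasing.
The nearest critical point in that direction is s = -1, where J'' = 24 > 0 (a local minimum). The iterate converges there.

-1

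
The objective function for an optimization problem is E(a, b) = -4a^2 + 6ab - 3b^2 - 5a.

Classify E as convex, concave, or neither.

concave

E is quadratic, so its Hessian is the constant matrix H = [[-8, 6], [6, -6]].
det(H) = 12, tr(H) = -14.
det(H) > 0 and tr(H) < 0, so H is negative definite everywhere: concave.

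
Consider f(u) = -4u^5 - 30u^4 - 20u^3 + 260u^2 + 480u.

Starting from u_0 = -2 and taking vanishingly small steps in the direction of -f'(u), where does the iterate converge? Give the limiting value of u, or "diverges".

-1

f'(u) = -20(u - 2)(u + 1)(u + 3)(u + 4), so f'(-2) = -160.
Gradient descent moves in the -f' direction, i.e. u is increasing.
The nearest critical point in that direction is u = -1, where f'' = 360 > 0 (a local minimum). The iterate converges there.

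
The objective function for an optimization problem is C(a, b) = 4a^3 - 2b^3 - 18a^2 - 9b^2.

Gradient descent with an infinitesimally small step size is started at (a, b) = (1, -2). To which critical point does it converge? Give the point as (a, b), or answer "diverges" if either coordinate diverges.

C is separable, so gradient descent decouples: a follows -∂C/∂a, b follows -∂C/∂b.
∂C/∂a = 12a(a - 3); at a=1 this is -24, so a increases.
∂C/∂b = -6b(b + 3); at b=-2 this is 12, so b decreases.
a converges to its nearest critical value 3 (a local min of the a-part); b converges to -3. The iterate converges to (3, -3).

(3, -3)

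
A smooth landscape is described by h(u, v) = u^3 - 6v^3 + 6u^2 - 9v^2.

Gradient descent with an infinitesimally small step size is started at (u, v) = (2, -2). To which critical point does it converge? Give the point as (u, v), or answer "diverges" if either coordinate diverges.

(0, -1)

h is separable, so gradient descent decouples: u follows -∂h/∂u, v follows -∂h/∂v.
∂h/∂u = 3u(u + 4); at u=2 this is 36, so u decreases.
∂h/∂v = -18v(v + 1); at v=-2 this is -36, so v increases.
u converges to its nearest critical value 0 (a local min of the u-part); v converges to -1. The iterate converges to (0, -1).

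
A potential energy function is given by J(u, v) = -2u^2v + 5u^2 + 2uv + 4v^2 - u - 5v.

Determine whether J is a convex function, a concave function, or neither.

The term -2u^2v is cubic, so the Hessian is not constant.
∂²J/∂u² = -4v + 10, which takes both signs as v varies (negative for sufficiently large v). A diagonal entry of the Hessian changing sign means the Hessian is neither positive- nor negative-semidefinite on all of R^2.

neither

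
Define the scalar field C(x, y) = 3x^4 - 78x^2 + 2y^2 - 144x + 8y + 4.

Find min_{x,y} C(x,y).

-1060

C(x,y) separates as P(x) + Q(y) + 4, so its minimum is min P + min Q + 4.
P'(x) = 12(x - 4)(x + 1)(x + 3) vanishes at x ∈ {-3, -1, 4}; Q'(y) = 4y + 8 vanishes at y ∈ {-2}.
Local minima of P (where P''>0): P(-3)=-27, P(4)=-1056. Local minima of Q: Q(-2)=-8.
So the global minimum of C is P(4) + Q(-2) + 4 = -1056 − 8 + 4 = -1060, attained at (4, -2).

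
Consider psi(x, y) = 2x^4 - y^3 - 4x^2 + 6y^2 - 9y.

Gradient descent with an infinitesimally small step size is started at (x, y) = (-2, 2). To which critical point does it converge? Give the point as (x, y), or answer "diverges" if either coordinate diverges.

(-1, 1)

psi is separable, so gradient descent decouples: x follows -∂psi/∂x, y follows -∂psi/∂y.
∂psi/∂x = 8x(x - 1)(x + 1); at x=-2 this is -48, so x increases.
∂psi/∂y = -3(y - 3)(y - 1); at y=2 this is 3, so y decreases.
x converges to its nearest critical value -1 (a local min of the x-part); y converges to 1. The iterate converges to (-1, 1).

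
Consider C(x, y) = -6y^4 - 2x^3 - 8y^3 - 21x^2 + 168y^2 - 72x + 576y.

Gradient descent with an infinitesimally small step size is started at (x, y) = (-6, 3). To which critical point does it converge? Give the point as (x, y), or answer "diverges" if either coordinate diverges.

(-4, -2)

C is separable, so gradient descent decouples: x follows -∂C/∂x, y follows -∂C/∂y.
∂C/∂x = -6(x + 3)(x + 4); at x=-6 this is -36, so x increases.
∂C/∂y = -24(y - 4)(y + 2)(y + 3); at y=3 this is 720, so y decreases.
x converges to its nearest critical value -4 (a local min of the x-part); y converges to -2. The iterate converges to (-4, -2).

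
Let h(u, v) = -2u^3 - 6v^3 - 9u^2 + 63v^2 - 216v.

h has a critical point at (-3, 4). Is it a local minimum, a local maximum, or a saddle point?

The mixed partial ∂²h/∂u∂v is 0, so the Hessian at any point is diag(h_uu, h_vv) = diag(-6(2u + 3), 18(-2v + 7)).
At (-3, 4): H = diag(18, -18).
The eigenvalues have opposite signs, so H is indefinite: a saddle point.

saddle point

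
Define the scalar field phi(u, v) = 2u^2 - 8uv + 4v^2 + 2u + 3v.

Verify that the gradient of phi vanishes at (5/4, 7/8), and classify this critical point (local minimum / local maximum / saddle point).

saddle point

∇phi = (4u - 8v + 2, -8u + 8v + 3); substituting (5/4, 7/8) gives ∇phi = (0, 0), so (5/4, 7/8) is indeed a critical point.
The Hessian of phi is constant: H = [[4, -8], [-8, 8]].
det(H) = 4·8 − (-8)² = -32.
Since det(H) < 0, H is indefinite and the critical point is a saddle point.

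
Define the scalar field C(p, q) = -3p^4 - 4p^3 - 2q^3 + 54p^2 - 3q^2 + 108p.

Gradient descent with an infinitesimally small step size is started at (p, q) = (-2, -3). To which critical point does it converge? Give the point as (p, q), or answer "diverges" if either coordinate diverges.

C is separable, so gradient descent decouples: p follows -∂C/∂p, q follows -∂C/∂q.
∂C/∂p = -12(p - 3)(p + 1)(p + 3); at p=-2 this is -60, so p increases.
∂C/∂q = -6q(q + 1); at q=-3 this is -36, so q increases.
p converges to its nearest critical value -1 (a local min of the p-part); q converges to -1. The iterate converges to (-1, -1).

(-1, -1)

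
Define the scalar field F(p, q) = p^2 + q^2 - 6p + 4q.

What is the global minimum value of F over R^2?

F(p,q) separates as A(p) + B(q), so its minimum is min A + min B.
A'(p) = 2p - 6 vanishes at p ∈ {3}; B'(q) = 2q + 4 vanishes at q ∈ {-2}.
Local minima of A (where A''>0): A(3)=-9. Local minima of B: B(-2)=-4.
So the global minimum of F is A(3) + B(-2) = -9 − 4 = -13, attained at (3, -2).

-13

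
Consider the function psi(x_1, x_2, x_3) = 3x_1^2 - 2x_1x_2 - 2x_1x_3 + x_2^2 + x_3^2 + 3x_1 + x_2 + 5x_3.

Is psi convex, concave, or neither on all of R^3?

convex

psi is quadratic, so its Hessian is the constant matrix H = [[6, -2, -2], [-2, 2, 0], [-2, 0, 2]].
Leading principal minors: 6, 8, 8.
All positive ⇒ H ≻ 0 ⇒ convex.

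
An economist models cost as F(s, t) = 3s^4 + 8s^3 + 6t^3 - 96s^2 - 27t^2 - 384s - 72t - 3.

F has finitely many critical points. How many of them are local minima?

F separates as a function of s plus a function of t, so ∇F=0 decouples.
∂F/∂s = 12(s - 4)(s + 2)(s + 4) = 0 at s ∈ {-4, -2, 4}; ∂F/∂t = 18(t - 4)(t + 1) = 0 at t ∈ {-1, 4}.
The Hessian is diagonal: diag(F_ss, F_tt). Second derivatives: F_ss(-4)=192, F_ss(-2)=-144, F_ss(4)=576; F_tt(-1)=-90, F_tt(4)=90.
Local minima occur where both diagonal entries positive: (-4, 4), (4, 4). Count: 2.

2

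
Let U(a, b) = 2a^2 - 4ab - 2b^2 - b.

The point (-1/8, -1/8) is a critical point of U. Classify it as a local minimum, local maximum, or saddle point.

saddle point

The Hessian of U is constant: H = [[4, -4], [-4, -4]].
det(H) = 4·(-4) − (-4)² = -32.
Since det(H) < 0, H is indefinite and the critical point is a saddle point.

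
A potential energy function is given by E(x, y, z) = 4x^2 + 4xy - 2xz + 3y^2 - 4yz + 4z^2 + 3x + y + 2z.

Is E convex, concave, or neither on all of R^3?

convex

E is quadratic, so its Hessian is the constant matrix H = [[8, 4, -2], [4, 6, -4], [-2, -4, 8]].
Leading principal minors: 8, 32, 168.
All positive ⇒ H ≻ 0 ⇒ convex.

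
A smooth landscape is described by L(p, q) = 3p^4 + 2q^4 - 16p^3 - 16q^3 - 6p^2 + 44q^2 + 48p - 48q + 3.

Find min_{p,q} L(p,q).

-175

L(p,q) separates as A(p) + B(q) + 3, so its minimum is min A + min B + 3.
A'(p) = 12(p - 4)(p - 1)(p + 1) vanishes at p ∈ {-1, 1, 4}; B'(q) = 8(q - 3)(q - 2)(q - 1) vanishes at q ∈ {1, 2, 3}.
Local minima of A (where A''>0): A(-1)=-35, A(4)=-160. Local minima of B: B(1)=-18, B(3)=-18.
So the global minimum of L is A(4) + B(1) + 3 = -160 − 18 + 3 = -175, attained at (4, 1).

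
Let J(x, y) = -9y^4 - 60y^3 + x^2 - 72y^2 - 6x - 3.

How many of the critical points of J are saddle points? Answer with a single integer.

J separates as a function of x plus a function of y, so ∇J=0 decouples.
∂J/∂x = 2(x - 3) = 0 at x ∈ {3}; ∂J/∂y = -36y(y + 1)(y + 4) = 0 at y ∈ {-4, -1, 0}.
The Hessian is diagonal: diag(J_xx, J_yy). Second derivatives: J_xx(3)=2; J_yy(-4)=-432, J_yy(-1)=108, J_yy(0)=-144.
Saddle points occur where the two diagonal entries have opposite signs: (3, -4), (3, 0). Count: 2.

2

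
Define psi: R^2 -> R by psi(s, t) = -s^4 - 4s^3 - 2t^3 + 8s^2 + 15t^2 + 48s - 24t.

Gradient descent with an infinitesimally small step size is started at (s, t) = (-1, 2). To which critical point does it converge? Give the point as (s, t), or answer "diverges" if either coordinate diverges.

(-2, 1)

psi is separable, so gradient descent decouples: s follows -∂psi/∂s, t follows -∂psi/∂t.
∂psi/∂s = -4(s - 2)(s + 2)(s + 3); at s=-1 this is 24, so s decreases.
∂psi/∂t = -6(t - 4)(t - 1); at t=2 this is 12, so t decreases.
s converges to its nearest critical value -2 (a local min of the s-part); t converges to 1. The iterate converges to (-2, 1).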